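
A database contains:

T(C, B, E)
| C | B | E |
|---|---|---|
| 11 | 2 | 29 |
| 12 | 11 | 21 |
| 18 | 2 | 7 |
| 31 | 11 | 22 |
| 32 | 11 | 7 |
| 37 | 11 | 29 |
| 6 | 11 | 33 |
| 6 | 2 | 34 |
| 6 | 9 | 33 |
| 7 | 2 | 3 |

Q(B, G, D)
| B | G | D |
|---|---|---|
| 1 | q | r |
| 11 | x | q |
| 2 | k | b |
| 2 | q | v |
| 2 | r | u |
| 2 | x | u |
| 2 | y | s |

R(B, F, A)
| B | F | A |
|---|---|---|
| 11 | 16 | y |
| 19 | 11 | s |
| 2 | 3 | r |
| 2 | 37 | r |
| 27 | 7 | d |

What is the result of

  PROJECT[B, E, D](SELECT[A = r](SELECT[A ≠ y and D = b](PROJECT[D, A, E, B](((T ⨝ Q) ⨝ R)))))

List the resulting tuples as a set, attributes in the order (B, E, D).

Joining T and Q on B yields {(11, 2, 29, k, b), (11, 2, 29, q, v), (11, 2, 29, r, u), (11, 2, 29, x, u), (11, 2, 29, y, s), (12, 11, 21, x, q), (18, 2, 7, k, b), (18, 2, 7, q, v), (18, 2, 7, r, u), (18, 2, 7, x, u), (18, 2, 7, y, s), (31, 11, 22, x, q), (32, 11, 7, x, q), (37, 11, 29, x, q), (6, 11, 33, x, q), (6, 2, 34, k, b), (6, 2, 34, q, v), (6, 2, 34, r, u), (6, 2, 34, x, u), (6, 2, 34, y, s), (7, 2, 3, k, b), (7, 2, 3, q, v), (7, 2, 3, r, u), (7, 2, 3, x, u), (7, 2, 3, y, s)}.
Joining (T ⨝ Q) and R on B yields {(11, 2, 29, k, b, 3, r), (11, 2, 29, k, b, 37, r), (11, 2, 29, q, v, 3, r), (11, 2, 29, q, v, 37, r), (11, 2, 29, r, u, 3, r), (11, 2, 29, r, u, 37, r), (11, 2, 29, x, u, 3, r), (11, 2, 29, x, u, 37, r), (11, 2, 29, y, s, 3, r), (11, 2, 29, y, s, 37, r), (12, 11, 21, x, q, 16, y), (18, 2, 7, k, b, 3, r), (18, 2, 7, k, b, 37, r), (18, 2, 7, q, v, 3, r), (18, 2, 7, q, v, 37, r), (18, 2, 7, r, u, 3, r), (18, 2, 7, r, u, 37, r), (18, 2, 7, x, u, 3, r), (18, 2, 7, x, u, 37, r), (18, 2, 7, y, s, 3, r), (18, 2, 7, y, s, 37, r), (31, 11, 22, x, q, 16, y), (32, 11, 7, x, q, 16, y), (37, 11, 29, x, q, 16, y), (6, 11, 33, x, q, 16, y), (6, 2, 34, k, b, 3, r), (6, 2, 34, k, b, 37, r), (6, 2, 34, q, v, 3, r), (6, 2, 34, q, v, 37, r), (6, 2, 34, r, u, 3, r), (6, 2, 34, r, u, 37, r), (6, 2, 34, x, u, 3, r), (6, 2, 34, x, u, 37, r), (6, 2, 34, y, s, 3, r), (6, 2, 34, y, s, 37, r), (7, 2, 3, k, b, 3, r), (7, 2, 3, k, b, 37, r), (7, 2, 3, q, v, 3, r), (7, 2, 3, q, v, 37, r), (7, 2, 3, r, u, 3, r), (7, 2, 3, r, u, 37, r), (7, 2, 3, x, u, 3, r), (7, 2, 3, x, u, 37, r), (7, 2, 3, y, s, 3, r), (7, 2, 3, y, s, 37, r)}.
π_{D, A, E, B} gives {(b, r, 29, 2), (b, r, 3, 2), (b, r, 34, 2), (b, r, 7, 2), (q, y, 21, 11), (q, y, 22, 11), (q, y, 29, 11), (q, y, 33, 11), (q, y, 7, 11), (s, r, 29, 2), (s, r, 3, 2), (s, r, 34, 2), (s, r, 7, 2), (u, r, 29, 2), (u, r, 3, 2), (u, r, 34, 2), (u, r, 7, 2), (v, r, 29, 2), (v, r, 3, 2), (v, r, 34, 2), (v, r, 7, 2)} (24 duplicate(s) eliminated).
Filtering on A ≠ y and D = b leaves {(b, r, 29, 2), (b, r, 3, 2), (b, r, 34, 2), (b, r, 7, 2)}.
Filtering on A = r leaves {(b, r, 29, 2), (b, r, 3, 2), (b, r, 34, 2), (b, r, 7, 2)}.
π_{B, E, D} gives {(2, 29, b), (2, 3, b), (2, 34, b), (2, 7, b)}.

{(2, 29, b), (2, 3, b), (2, 34, b), (2, 7, b)}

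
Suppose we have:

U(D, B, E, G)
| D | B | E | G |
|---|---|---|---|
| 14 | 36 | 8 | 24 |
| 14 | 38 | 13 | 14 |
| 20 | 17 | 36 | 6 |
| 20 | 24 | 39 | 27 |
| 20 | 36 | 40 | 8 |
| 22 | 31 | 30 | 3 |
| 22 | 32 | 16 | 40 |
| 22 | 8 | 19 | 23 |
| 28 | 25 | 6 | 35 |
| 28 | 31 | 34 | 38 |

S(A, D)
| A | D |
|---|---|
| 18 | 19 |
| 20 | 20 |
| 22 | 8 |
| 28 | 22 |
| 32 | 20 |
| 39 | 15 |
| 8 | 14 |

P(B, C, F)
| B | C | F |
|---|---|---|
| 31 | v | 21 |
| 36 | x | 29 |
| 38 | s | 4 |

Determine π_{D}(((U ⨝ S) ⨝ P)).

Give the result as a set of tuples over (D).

{14, 20, 22}

Joining U and S on D yields {(14, 36, 8, 24, 8), (14, 38, 13, 14, 8), (20, 17, 36, 6, 20), (20, 17, 36, 6, 32), (20, 24, 39, 27, 20), (20, 24, 39, 27, 32), (20, 36, 40, 8, 20), (20, 36, 40, 8, 32), (22, 31, 30, 3, 28), (22, 32, 16, 40, 28), (22, 8, 19, 23, 28)}.
Joining (U ⨝ S) and P on B yields {(14, 36, 8, 24, 8, x, 29), (14, 38, 13, 14, 8, s, 4), (20, 36, 40, 8, 20, x, 29), (20, 36, 40, 8, 32, x, 29), (22, 31, 30, 3, 28, v, 21)}.
Keep only column(s) D (2 duplicate(s) eliminated): {14, 20, 22}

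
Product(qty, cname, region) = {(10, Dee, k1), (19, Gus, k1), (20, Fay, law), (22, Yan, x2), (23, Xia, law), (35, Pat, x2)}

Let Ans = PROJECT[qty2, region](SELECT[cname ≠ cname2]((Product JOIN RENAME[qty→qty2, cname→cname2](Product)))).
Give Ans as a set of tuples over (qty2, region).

{(10, k1), (19, k1), (20, law), (22, x2), (23, law), (35, x2)}

ρ[qty→qty2, cname→cname2]: schema becomes (qty2, cname2, region); tuples unchanged.
Natural join on region: {(10, Dee, k1, 10, Dee), (10, Dee, k1, 19, Gus), (19, Gus, k1, 10, Dee), (19, Gus, k1, 19, Gus), (20, Fay, law, 20, Fay), (20, Fay, law, 23, Xia), (22, Yan, x2, 22, Yan), (22, Yan, x2, 35, Pat), (23, Xia, law, 20, Fay), (23, Xia, law, 23, Xia), (35, Pat, x2, 22, Yan), (35, Pat, x2, 35, Pat)}
Apply σ_{cname ≠ cname2}; surviving tuples: {(10, Dee, k1, 19, Gus), (19, Gus, k1, 10, Dee), (20, Fay, law, 23, Xia), (22, Yan, x2, 35, Pat), (23, Xia, law, 20, Fay), (35, Pat, x2, 22, Yan)}
Projecting to qty2, region: {(10, k1), (19, k1), (20, law), (22, x2), (23, law), (35, x2)}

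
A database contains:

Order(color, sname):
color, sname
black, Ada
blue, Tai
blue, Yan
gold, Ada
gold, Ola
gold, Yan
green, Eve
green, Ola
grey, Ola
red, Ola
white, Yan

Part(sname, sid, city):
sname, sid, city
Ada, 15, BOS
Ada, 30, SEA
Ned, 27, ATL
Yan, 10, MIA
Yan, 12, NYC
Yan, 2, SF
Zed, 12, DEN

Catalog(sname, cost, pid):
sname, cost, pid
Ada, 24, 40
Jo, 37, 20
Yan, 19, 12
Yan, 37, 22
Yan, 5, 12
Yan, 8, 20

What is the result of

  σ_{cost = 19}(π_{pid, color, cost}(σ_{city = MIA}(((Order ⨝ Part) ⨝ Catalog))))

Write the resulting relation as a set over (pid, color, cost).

{(12, blue, 19), (12, gold, 19), (12, white, 19)}

Joining Order and Part on sname yields {(black, Ada, 15, BOS), (black, Ada, 30, SEA), (blue, Yan, 10, MIA), (blue, Yan, 12, NYC), (blue, Yan, 2, SF), (gold, Ada, 15, BOS), (gold, Ada, 30, SEA), (gold, Yan, 10, MIA), (gold, Yan, 12, NYC), (gold, Yan, 2, SF), (white, Yan, 10, MIA), (white, Yan, 12, NYC), (white, Yan, 2, SF)}.
Joining (Order ⨝ Part) and Catalog on sname yields {(black, Ada, 15, BOS, 24, 40), (black, Ada, 30, SEA, 24, 40), (blue, Yan, 10, MIA, 19, 12), (blue, Yan, 10, MIA, 37, 22), (blue, Yan, 10, MIA, 5, 12), (blue, Yan, 10, MIA, 8, 20), (blue, Yan, 12, NYC, 19, 12), (blue, Yan, 12, NYC, 37, 22), (blue, Yan, 12, NYC, 5, 12), (blue, Yan, 12, NYC, 8, 20), (blue, Yan, 2, SF, 19, 12), (blue, Yan, 2, SF, 37, 22), (blue, Yan, 2, SF, 5, 12), (blue, Yan, 2, SF, 8, 20), (gold, Ada, 15, BOS, 24, 40), (gold, Ada, 30, SEA, 24, 40), (gold, Yan, 10, MIA, 19, 12), (gold, Yan, 10, MIA, 37, 22), (gold, Yan, 10, MIA, 5, 12), (gold, Yan, 10, MIA, 8, 20), (gold, Yan, 12, NYC, 19, 12), (gold, Yan, 12, NYC, 37, 22), (gold, Yan, 12, NYC, 5, 12), (gold, Yan, 12, NYC, 8, 20), (gold, Yan, 2, SF, 19, 12), (gold, Yan, 2, SF, 37, 22), (gold, Yan, 2, SF, 5, 12), (gold, Yan, 2, SF, 8, 20), (white, Yan, 10, MIA, 19, 12), (white, Yan, 10, MIA, 37, 22), (white, Yan, 10, MIA, 5, 12), (white, Yan, 10, MIA, 8, 20), (white, Yan, 12, NYC, 19, 12), (white, Yan, 12, NYC, 37, 22), (white, Yan, 12, NYC, 5, 12), (white, Yan, 12, NYC, 8, 20), (white, Yan, 2, SF, 19, 12), (white, Yan, 2, SF, 37, 22), (white, Yan, 2, SF, 5, 12), (white, Yan, 2, SF, 8, 20)}.
σ[city = MIA]: keep tuples satisfying city = MIA → {(blue, Yan, 10, MIA, 19, 12), (blue, Yan, 10, MIA, 37, 22), (blue, Yan, 10, MIA, 5, 12), (blue, Yan, 10, MIA, 8, 20), (gold, Yan, 10, MIA, 19, 12), (gold, Yan, 10, MIA, 37, 22), (gold, Yan, 10, MIA, 5, 12), (gold, Yan, 10, MIA, 8, 20), (white, Yan, 10, MIA, 19, 12), (white, Yan, 10, MIA, 37, 22), (white, Yan, 10, MIA, 5, 12), (white, Yan, 10, MIA, 8, 20)}
Keep only column(s) pid, color, cost: {(12, blue, 19), (12, blue, 5), (12, gold, 19), (12, gold, 5), (12, white, 19), (12, white, 5), (20, blue, 8), (20, gold, 8), (20, white, 8), (22, blue, 37), (22, gold, 37), (22, white, 37)}
σ[cost = 19]: keep tuples satisfying cost = 19 → {(12, blue, 19), (12, gold, 19), (12, white, 19)}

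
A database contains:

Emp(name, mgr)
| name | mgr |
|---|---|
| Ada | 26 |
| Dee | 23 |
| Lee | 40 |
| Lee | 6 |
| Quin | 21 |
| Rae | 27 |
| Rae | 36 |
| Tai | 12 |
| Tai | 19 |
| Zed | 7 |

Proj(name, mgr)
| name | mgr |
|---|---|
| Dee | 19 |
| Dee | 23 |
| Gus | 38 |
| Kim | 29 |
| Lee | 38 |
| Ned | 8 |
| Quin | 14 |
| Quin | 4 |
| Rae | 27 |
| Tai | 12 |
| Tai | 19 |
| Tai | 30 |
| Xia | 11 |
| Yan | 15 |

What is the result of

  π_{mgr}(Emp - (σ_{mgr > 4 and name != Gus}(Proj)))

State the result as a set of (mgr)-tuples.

{21, 26, 36, 40, 6, 7}

σ[mgr > 4 and name != Gus]: keep tuples satisfying mgr > 4 and name != Gus → {(Dee, 19), (Dee, 23), (Kim, 29), (Lee, 38), (Ned, 8), (Quin, 14), (Rae, 27), (Tai, 12), (Tai, 19), (Tai, 30), (Xia, 11), (Yan, 15)}
Difference: {(Ada, 26), (Dee, 23), (Lee, 40), (Lee, 6), (Quin, 21), (Rae, 27), (Rae, 36), (Tai, 12), (Tai, 19), (Zed, 7)} with {(Dee, 19), (Dee, 23), (Kim, 29), (Lee, 38), (Ned, 8), (Quin, 14), (Rae, 27), (Tai, 12), (Tai, 19), (Tai, 30), (Xia, 11), (Yan, 15)} → {(Ada, 26), (Lee, 40), (Lee, 6), (Quin, 21), (Rae, 36), (Zed, 7)}
π[mgr]: project onto (mgr) → {21, 26, 36, 40, 6, 7}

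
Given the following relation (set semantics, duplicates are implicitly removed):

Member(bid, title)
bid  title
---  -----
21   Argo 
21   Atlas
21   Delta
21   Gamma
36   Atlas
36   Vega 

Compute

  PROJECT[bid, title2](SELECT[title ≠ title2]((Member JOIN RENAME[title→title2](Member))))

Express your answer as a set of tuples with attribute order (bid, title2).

{(21, Argo), (21, Atlas), (21, Delta), (21, Gamma), (36, Atlas), (36, Vega)}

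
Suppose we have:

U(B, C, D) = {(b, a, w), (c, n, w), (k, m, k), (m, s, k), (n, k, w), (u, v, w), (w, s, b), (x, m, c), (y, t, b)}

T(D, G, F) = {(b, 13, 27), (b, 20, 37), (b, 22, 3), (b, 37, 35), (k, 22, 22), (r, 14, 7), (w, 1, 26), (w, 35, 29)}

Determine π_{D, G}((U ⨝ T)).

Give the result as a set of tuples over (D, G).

Natural join on D: {(b, a, w, 1, 26), (b, a, w, 35, 29), (c, n, w, 1, 26), (c, n, w, 35, 29), (k, m, k, 22, 22), (m, s, k, 22, 22), (n, k, w, 1, 26), (n, k, w, 35, 29), (u, v, w, 1, 26), (u, v, w, 35, 29), (w, s, b, 13, 27), (w, s, b, 20, 37), (w, s, b, 22, 3), (w, s, b, 37, 35), (y, t, b, 13, 27), (y, t, b, 20, 37), (y, t, b, 22, 3), (y, t, b, 37, 35)}
π_{D, G} gives {(b, 13), (b, 20), (b, 22), (b, 37), (k, 22), (w, 1), (w, 35)} (11 duplicate(s) eliminated).

{(b, 13), (b, 20), (b, 22), (b, 37), (k, 22), (w, 1), (w, 35)}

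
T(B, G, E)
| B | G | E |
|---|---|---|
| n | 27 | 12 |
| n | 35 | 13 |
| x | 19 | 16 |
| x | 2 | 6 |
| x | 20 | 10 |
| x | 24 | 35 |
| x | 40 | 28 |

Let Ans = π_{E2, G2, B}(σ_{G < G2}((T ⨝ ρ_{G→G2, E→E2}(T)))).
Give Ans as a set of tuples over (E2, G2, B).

{(10, 20, x), (13, 35, n), (16, 19, x), (28, 40, x), (35, 24, x)}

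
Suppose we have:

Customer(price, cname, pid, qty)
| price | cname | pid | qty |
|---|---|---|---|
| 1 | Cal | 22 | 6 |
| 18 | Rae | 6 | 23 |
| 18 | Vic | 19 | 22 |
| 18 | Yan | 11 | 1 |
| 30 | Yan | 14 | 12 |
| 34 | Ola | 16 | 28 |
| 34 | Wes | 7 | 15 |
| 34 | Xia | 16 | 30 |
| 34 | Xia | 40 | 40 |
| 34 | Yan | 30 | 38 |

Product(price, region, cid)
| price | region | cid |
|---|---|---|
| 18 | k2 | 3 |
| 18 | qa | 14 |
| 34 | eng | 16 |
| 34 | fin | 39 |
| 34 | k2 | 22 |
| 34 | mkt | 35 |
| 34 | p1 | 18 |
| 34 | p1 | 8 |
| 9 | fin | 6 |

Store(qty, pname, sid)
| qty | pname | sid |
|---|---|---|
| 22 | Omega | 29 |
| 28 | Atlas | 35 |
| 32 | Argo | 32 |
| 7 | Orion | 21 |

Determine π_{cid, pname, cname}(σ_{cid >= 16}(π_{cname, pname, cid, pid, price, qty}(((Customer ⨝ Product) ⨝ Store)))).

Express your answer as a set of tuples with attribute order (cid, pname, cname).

{(16, Atlas, Ola), (18, Atlas, Ola), (22, Atlas, Ola), (35, Atlas, Ola), (39, Atlas, Ola)}

Customer ⋈ Product (natural join on price): {(18, Rae, 6, 23, k2, 3), (18, Rae, 6, 23, qa, 14), (18, Vic, 19, 22, k2, 3), (18, Vic, 19, 22, qa, 14), (18, Yan, 11, 1, k2, 3), (18, Yan, 11, 1, qa, 14), (34, Ola, 16, 28, eng, 16), (34, Ola, 16, 28, fin, 39), (34, Ola, 16, 28, k2, 22), (34, Ola, 16, 28, mkt, 35), (34, Ola, 16, 28, p1, 18), (34, Ola, 16, 28, p1, 8), (34, Wes, 7, 15, eng, 16), (34, Wes, 7, 15, fin, 39), (34, Wes, 7, 15, k2, 22), (34, Wes, 7, 15, mkt, 35), (34, Wes, 7, 15, p1, 18), (34, Wes, 7, 15, p1, 8), (34, Xia, 16, 30, eng, 16), (34, Xia, 16, 30, fin, 39), (34, Xia, 16, 30, k2, 22), (34, Xia, 16, 30, mkt, 35), (34, Xia, 16, 30, p1, 18), (34, Xia, 16, 30, p1, 8), (34, Xia, 40, 40, eng, 16), (34, Xia, 40, 40, fin, 39), (34, Xia, 40, 40, k2, 22), (34, Xia, 40, 40, mkt, 35), (34, Xia, 40, 40, p1, 18), (34, Xia, 40, 40, p1, 8), (34, Yan, 30, 38, eng, 16), (34, Yan, 30, 38, fin, 39), (34, Yan, 30, 38, k2, 22), (34, Yan, 30, 38, mkt, 35), (34, Yan, 30, 38, p1, 18), (34, Yan, 30, 38, p1, 8)}
(Customer ⨝ Product) ⋈ Store (natural join on qty): {(18, Vic, 19, 22, k2, 3, Omega, 29), (18, Vic, 19, 22, qa, 14, Omega, 29), (34, Ola, 16, 28, eng, 16, Atlas, 35), (34, Ola, 16, 28, fin, 39, Atlas, 35), (34, Ola, 16, 28, k2, 22, Atlas, 35), (34, Ola, 16, 28, mkt, 35, Atlas, 35), (34, Ola, 16, 28, p1, 18, Atlas, 35), (34, Ola, 16, 28, p1, 8, Atlas, 35)}
Projecting to cname, pname, cid, pid, price, qty: {(Ola, Atlas, 16, 16, 34, 28), (Ola, Atlas, 18, 16, 34, 28), (Ola, Atlas, 22, 16, 34, 28), (Ola, Atlas, 35, 16, 34, 28), (Ola, Atlas, 39, 16, 34, 28), (Ola, Atlas, 8, 16, 34, 28), (Vic, Omega, 14, 19, 18, 22), (Vic, Omega, 3, 19, 18, 22)}
Selection cid >= 16: {(Ola, Atlas, 16, 16, 34, 28), (Ola, Atlas, 18, 16, 34, 28), (Ola, Atlas, 22, 16, 34, 28), (Ola, Atlas, 35, 16, 34, 28), (Ola, Atlas, 39, 16, 34, 28)}
Projecting to cid, pname, cname: {(16, Atlas, Ola), (18, Atlas, Ola), (22, Atlas, Ola), (35, Atlas, Ola), (39, Atlas, Ola)}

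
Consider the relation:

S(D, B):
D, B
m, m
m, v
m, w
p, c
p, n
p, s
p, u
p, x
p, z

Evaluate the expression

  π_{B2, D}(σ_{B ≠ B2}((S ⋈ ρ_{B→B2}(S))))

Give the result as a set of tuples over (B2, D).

ρ[B→B2]: schema becomes (D, B2); tuples unchanged.
Joining S and ρ_{B→B2}(S) on D yields {(m, m, m), (m, m, v), (m, m, w), (m, v, m), (m, v, v), (m, v, w), (m, w, m), (m, w, v), (m, w, w), (p, c, c), (p, c, n), (p, c, s), (p, c, u), (p, c, x), (p, c, z), (p, n, c), (p, n, n), (p, n, s), (p, n, u), (p, n, x), (p, n, z), (p, s, c), (p, s, n), (p, s, s), (p, s, u), (p, s, x), (p, s, z), (p, u, c), (p, u, n), (p, u, s), (p, u, u), (p, u, x), (p, u, z), (p, x, c), (p, x, n), (p, x, s), (p, x, u), (p, x, x), (p, x, z), (p, z, c), (p, z, n), (p, z, s), (p, z, u), (p, z, x), (p, z, z)}.
Selection B ≠ B2: {(m, m, v), (m, m, w), (m, v, m), (m, v, w), (m, w, m), (m, w, v), (p, c, n), (p, c, s), (p, c, u), (p, c, x), (p, c, z), (p, n, c), (p, n, s), (p, n, u), (p, n, x), (p, n, z), (p, s, c), (p, s, n), (p, s, u), (p, s, x), (p, s, z), (p, u, c), (p, u, n), (p, u, s), (p, u, x), (p, u, z), (p, x, c), (p, x, n), (p, x, s), (p, x, u), (p, x, z), (p, z, c), (p, z, n), (p, z, s), (p, z, u), (p, z, x)}
π_{B2, D} gives {(c, p), (m, m), (n, p), (s, p), (u, p), (v, m), (w, m), (x, p), (z, p)} (27 duplicate(s) eliminated).

{(c, p), (m, m), (n, p), (s, p), (u, p), (v, m), (w, m), (x, p), (z, p)}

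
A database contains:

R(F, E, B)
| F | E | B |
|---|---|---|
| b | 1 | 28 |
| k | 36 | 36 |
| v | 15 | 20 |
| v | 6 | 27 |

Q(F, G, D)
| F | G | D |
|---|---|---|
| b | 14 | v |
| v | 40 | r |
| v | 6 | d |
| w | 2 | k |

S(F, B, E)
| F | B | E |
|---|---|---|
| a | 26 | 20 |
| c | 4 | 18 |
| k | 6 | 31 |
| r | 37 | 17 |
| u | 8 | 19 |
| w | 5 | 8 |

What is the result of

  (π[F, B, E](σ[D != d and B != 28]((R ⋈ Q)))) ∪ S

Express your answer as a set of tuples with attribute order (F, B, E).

Natural join on F: {(b, 1, 28, 14, v), (v, 15, 20, 40, r), (v, 15, 20, 6, d), (v, 6, 27, 40, r), (v, 6, 27, 6, d)}
Apply σ_{D != d and B != 28}; surviving tuples: {(v, 15, 20, 40, r), (v, 6, 27, 40, r)}
π[F, B, E]: project onto (F, B, E) → {(v, 20, 15), (v, 27, 6)}
Taking the union: {(a, 26, 20), (c, 4, 18), (k, 6, 31), (r, 37, 17), (u, 8, 19), (v, 20, 15), (v, 27, 6), (w, 5, 8)}

{(a, 26, 20), (c, 4, 18), (k, 6, 31), (r, 37, 17), (u, 8, 19), (v, 20, 15), (v, 27, 6), (w, 5, 8)}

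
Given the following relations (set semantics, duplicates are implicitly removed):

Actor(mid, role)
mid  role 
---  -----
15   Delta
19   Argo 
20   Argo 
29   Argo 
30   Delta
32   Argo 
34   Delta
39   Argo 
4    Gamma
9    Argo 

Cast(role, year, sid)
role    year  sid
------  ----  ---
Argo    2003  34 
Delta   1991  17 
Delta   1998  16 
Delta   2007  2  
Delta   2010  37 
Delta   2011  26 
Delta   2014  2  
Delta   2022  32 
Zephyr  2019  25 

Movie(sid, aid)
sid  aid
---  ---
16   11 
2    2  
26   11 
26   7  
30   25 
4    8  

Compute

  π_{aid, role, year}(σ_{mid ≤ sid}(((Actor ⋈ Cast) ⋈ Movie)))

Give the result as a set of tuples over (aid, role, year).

{(11, Delta, 1998), (11, Delta, 2011), (7, Delta, 2011)}

Actor ⋈ Cast (natural join on role): {(15, Delta, 1991, 17), (15, Delta, 1998, 16), (15, Delta, 2007, 2), (15, Delta, 2010, 37), (15, Delta, 2011, 26), (15, Delta, 2014, 2), (15, Delta, 2022, 32), (19, Argo, 2003, 34), (20, Argo, 2003, 34), (29, Argo, 2003, 34), (30, Delta, 1991, 17), (30, Delta, 1998, 16), (30, Delta, 2007, 2), (30, Delta, 2010, 37), (30, Delta, 2011, 26), (30, Delta, 2014, 2), (30, Delta, 2022, 32), (32, Argo, 2003, 34), (34, Delta, 1991, 17), (34, Delta, 1998, 16), (34, Delta, 2007, 2), (34, Delta, 2010, 37), (34, Delta, 2011, 26), (34, Delta, 2014, 2), (34, Delta, 2022, 32), (39, Argo, 2003, 34), (9, Argo, 2003, 34)}
(Actor ⋈ Cast) ⋈ Movie (natural join on sid): {(15, Delta, 1998, 16, 11), (15, Delta, 2007, 2, 2), (15, Delta, 2011, 26, 11), (15, Delta, 2011, 26, 7), (15, Delta, 2014, 2, 2), (30, Delta, 1998, 16, 11), (30, Delta, 2007, 2, 2), (30, Delta, 2011, 26, 11), (30, Delta, 2011, 26, 7), (30, Delta, 2014, 2, 2), (34, Delta, 1998, 16, 11), (34, Delta, 2007, 2, 2), (34, Delta, 2011, 26, 11), (34, Delta, 2011, 26, 7), (34, Delta, 2014, 2, 2)}
Filtering on mid ≤ sid leaves {(15, Delta, 1998, 16, 11), (15, Delta, 2011, 26, 11), (15, Delta, 2011, 26, 7)}.
π[aid, role, year]: project onto (aid, role, year) → {(11, Delta, 1998), (11, Delta, 2011), (7, Delta, 2011)}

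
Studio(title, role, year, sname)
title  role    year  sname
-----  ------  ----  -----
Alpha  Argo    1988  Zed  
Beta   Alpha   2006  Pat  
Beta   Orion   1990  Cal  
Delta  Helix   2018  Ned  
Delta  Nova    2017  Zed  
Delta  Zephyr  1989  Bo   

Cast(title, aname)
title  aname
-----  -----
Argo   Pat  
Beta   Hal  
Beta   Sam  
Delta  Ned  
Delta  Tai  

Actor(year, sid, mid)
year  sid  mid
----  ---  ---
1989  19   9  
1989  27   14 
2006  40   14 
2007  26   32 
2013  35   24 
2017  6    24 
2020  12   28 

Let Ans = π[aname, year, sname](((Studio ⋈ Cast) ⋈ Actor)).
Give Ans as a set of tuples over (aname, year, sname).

{(Hal, 2006, Pat), (Ned, 1989, Bo), (Ned, 2017, Zed), (Sam, 2006, Pat), (Tai, 1989, Bo), (Tai, 2017, Zed)}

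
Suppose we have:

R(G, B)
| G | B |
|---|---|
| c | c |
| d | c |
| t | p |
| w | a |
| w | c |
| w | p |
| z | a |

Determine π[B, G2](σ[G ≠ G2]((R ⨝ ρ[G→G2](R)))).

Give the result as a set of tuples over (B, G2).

ρ[G→G2]: schema becomes (G2, B); tuples unchanged.
R ⋈ ρ[G→G2](R) (natural join on B): {(c, c, c), (c, c, d), (c, c, w), (d, c, c), (d, c, d), (d, c, w), (t, p, t), (t, p, w), (w, a, w), (w, a, z), (w, c, c), (w, c, d), (w, c, w), (w, p, t), (w, p, w), (z, a, w), (z, a, z)}
Apply σ_{G ≠ G2}; surviving tuples: {(c, c, d), (c, c, w), (d, c, c), (d, c, w), (t, p, w), (w, a, z), (w, c, c), (w, c, d), (w, p, t), (z, a, w)}
π[B, G2]: project onto (B, G2) (3 duplicate(s) eliminated) → {(a, w), (a, z), (c, c), (c, d), (c, w), (p, t), (p, w)}

{(a, w), (a, z), (c, c), (c, d), (c, w), (p, t), (p, w)}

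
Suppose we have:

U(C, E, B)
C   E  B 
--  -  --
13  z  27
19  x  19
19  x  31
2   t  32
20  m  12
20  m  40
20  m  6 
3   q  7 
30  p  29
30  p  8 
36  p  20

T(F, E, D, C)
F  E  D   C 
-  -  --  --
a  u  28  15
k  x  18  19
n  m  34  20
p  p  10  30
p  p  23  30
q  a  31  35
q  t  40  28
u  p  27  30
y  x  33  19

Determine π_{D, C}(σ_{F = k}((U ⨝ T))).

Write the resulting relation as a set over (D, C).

{(18, 19)}

U ⋈ T (natural join on C, E): {(19, x, 19, k, 18), (19, x, 19, y, 33), (19, x, 31, k, 18), (19, x, 31, y, 33), (20, m, 12, n, 34), (20, m, 40, n, 34), (20, m, 6, n, 34), (30, p, 29, p, 10), (30, p, 29, p, 23), (30, p, 29, u, 27), (30, p, 8, p, 10), (30, p, 8, p, 23), (30, p, 8, u, 27)}
Apply σ_{F = k}; surviving tuples: {(19, x, 19, k, 18), (19, x, 31, k, 18)}
π_{D, C} gives {(18, 19)} (1 duplicate(s) eliminated).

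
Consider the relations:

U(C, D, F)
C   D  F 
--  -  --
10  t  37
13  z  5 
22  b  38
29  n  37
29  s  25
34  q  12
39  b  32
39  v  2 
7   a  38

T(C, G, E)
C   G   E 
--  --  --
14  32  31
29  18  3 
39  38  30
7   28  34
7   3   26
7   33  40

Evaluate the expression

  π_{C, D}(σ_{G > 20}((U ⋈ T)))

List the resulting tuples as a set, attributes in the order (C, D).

{(39, b), (39, v), (7, a)}

Joining U and T on C yields {(29, n, 37, 18, 3), (29, s, 25, 18, 3), (39, b, 32, 38, 30), (39, v, 2, 38, 30), (7, a, 38, 28, 34), (7, a, 38, 3, 26), (7, a, 38, 33, 40)}.
Apply σ_{G > 20}; surviving tuples: {(39, b, 32, 38, 30), (39, v, 2, 38, 30), (7, a, 38, 28, 34), (7, a, 38, 33, 40)}
π[C, D]: project onto (C, D) (1 duplicate(s) eliminated) → {(39, b), (39, v), (7, a)}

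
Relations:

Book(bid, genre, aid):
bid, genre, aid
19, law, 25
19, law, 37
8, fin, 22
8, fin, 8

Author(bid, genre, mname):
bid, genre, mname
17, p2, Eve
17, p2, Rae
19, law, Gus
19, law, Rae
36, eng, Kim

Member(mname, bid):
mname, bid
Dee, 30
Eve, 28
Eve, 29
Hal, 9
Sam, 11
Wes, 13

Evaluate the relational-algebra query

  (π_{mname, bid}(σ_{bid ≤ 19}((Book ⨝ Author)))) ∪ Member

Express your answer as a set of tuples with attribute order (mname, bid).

{(Dee, 30), (Eve, 28), (Eve, 29), (Gus, 19), (Hal, 9), (Rae, 19), (Sam, 11), (Wes, 13)}

Natural join on bid, genre: {(19, law, 25, Gus), (19, law, 25, Rae), (19, law, 37, Gus), (19, law, 37, Rae)}
Filtering on bid ≤ 19 leaves {(19, law, 25, Gus), (19, law, 25, Rae), (19, law, 37, Gus), (19, law, 37, Rae)}.
Projecting to mname, bid (2 duplicate(s) eliminated): {(Gus, 19), (Rae, 19)}
Set union of the two operands is {(Dee, 30), (Eve, 28), (Eve, 29), (Gus, 19), (Hal, 9), (Rae, 19), (Sam, 11), (Wes, 13)}.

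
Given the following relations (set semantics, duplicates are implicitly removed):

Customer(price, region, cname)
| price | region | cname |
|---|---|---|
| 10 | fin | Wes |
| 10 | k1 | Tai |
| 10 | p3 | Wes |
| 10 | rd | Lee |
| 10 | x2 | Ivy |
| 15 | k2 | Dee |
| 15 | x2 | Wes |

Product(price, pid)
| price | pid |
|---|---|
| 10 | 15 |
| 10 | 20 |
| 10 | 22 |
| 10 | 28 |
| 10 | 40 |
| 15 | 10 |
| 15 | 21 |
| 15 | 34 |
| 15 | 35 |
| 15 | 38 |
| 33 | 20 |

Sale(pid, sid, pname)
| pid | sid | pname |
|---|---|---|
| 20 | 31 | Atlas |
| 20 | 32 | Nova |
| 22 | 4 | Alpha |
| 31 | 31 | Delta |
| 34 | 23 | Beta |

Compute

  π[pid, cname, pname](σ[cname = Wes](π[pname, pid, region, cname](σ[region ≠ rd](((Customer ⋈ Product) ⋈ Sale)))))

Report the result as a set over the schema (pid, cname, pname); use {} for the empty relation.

Joining Customer and Product on price yields {(10, fin, Wes, 15), (10, fin, Wes, 20), (10, fin, Wes, 22), (10, fin, Wes, 28), (10, fin, Wes, 40), (10, k1, Tai, 15), (10, k1, Tai, 20), (10, k1, Tai, 22), (10, k1, Tai, 28), (10, k1, Tai, 40), (10, p3, Wes, 15), (10, p3, Wes, 20), (10, p3, Wes, 22), (10, p3, Wes, 28), (10, p3, Wes, 40), (10, rd, Lee, 15), (10, rd, Lee, 20), (10, rd, Lee, 22), (10, rd, Lee, 28), (10, rd, Lee, 40), (10, x2, Ivy, 15), (10, x2, Ivy, 20), (10, x2, Ivy, 22), (10, x2, Ivy, 28), (10, x2, Ivy, 40), (15, k2, Dee, 10), (15, k2, Dee, 21), (15, k2, Dee, 34), (15, k2, Dee, 35), (15, k2, Dee, 38), (15, x2, Wes, 10), (15, x2, Wes, 21), (15, x2, Wes, 34), (15, x2, Wes, 35), (15, x2, Wes, 38)}.
Joining (Customer ⋈ Product) and Sale on pid yields {(10, fin, Wes, 20, 31, Atlas), (10, fin, Wes, 20, 32, Nova), (10, fin, Wes, 22, 4, Alpha), (10, k1, Tai, 20, 31, Atlas), (10, k1, Tai, 20, 32, Nova), (10, k1, Tai, 22, 4, Alpha), (10, p3, Wes, 20, 31, Atlas), (10, p3, Wes, 20, 32, Nova), (10, p3, Wes, 22, 4, Alpha), (10, rd, Lee, 20, 31, Atlas), (10, rd, Lee, 20, 32, Nova), (10, rd, Lee, 22, 4, Alpha), (10, x2, Ivy, 20, 31, Atlas), (10, x2, Ivy, 20, 32, Nova), (10, x2, Ivy, 22, 4, Alpha), (15, k2, Dee, 34, 23, Beta), (15, x2, Wes, 34, 23, Beta)}.
Selection region ≠ rd: {(10, fin, Wes, 20, 31, Atlas), (10, fin, Wes, 20, 32, Nova), (10, fin, Wes, 22, 4, Alpha), (10, k1, Tai, 20, 31, Atlas), (10, k1, Tai, 20, 32, Nova), (10, k1, Tai, 22, 4, Alpha), (10, p3, Wes, 20, 31, Atlas), (10, p3, Wes, 20, 32, Nova), (10, p3, Wes, 22, 4, Alpha), (10, x2, Ivy, 20, 31, Atlas), (10, x2, Ivy, 20, 32, Nova), (10, x2, Ivy, 22, 4, Alpha), (15, k2, Dee, 34, 23, Beta), (15, x2, Wes, 34, 23, Beta)}
π_{pname, pid, region, cname} gives {(Alpha, 22, fin, Wes), (Alpha, 22, k1, Tai), (Alpha, 22, p3, Wes), (Alpha, 22, x2, Ivy), (Atlas, 20, fin, Wes), (Atlas, 20, k1, Tai), (Atlas, 20, p3, Wes), (Atlas, 20, x2, Ivy), (Beta, 34, k2, Dee), (Beta, 34, x2, Wes), (Nova, 20, fin, Wes), (Nova, 20, k1, Tai), (Nova, 20, p3, Wes), (Nova, 20, x2, Ivy)}.
Selection cname = Wes: {(Alpha, 22, fin, Wes), (Alpha, 22, p3, Wes), (Atlas, 20, fin, Wes), (Atlas, 20, p3, Wes), (Beta, 34, x2, Wes), (Nova, 20, fin, Wes), (Nova, 20, p3, Wes)}
π_{pid, cname, pname} gives {(20, Wes, Atlas), (20, Wes, Nova), (22, Wes, Alpha), (34, Wes, Beta)} (3 duplicate(s) eliminated).

{(20, Wes, Atlas), (20, Wes, Nova), (22, Wes, Alpha), (34, Wes, Beta)}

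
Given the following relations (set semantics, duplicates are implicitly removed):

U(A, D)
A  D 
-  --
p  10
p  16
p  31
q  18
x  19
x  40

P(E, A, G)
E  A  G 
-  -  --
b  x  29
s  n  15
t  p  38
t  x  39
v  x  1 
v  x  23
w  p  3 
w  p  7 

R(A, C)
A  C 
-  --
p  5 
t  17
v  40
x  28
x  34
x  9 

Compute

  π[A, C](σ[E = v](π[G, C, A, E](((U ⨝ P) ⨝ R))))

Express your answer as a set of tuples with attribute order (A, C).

{(x, 28), (x, 34), (x, 9)}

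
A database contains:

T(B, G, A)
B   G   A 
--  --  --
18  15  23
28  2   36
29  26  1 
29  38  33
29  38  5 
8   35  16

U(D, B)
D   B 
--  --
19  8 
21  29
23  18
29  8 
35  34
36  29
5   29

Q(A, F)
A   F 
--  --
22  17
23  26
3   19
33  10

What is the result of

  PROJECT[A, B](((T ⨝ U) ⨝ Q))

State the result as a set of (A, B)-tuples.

{(23, 18), (33, 29)}

T ⋈ U (natural join on B): {(18, 15, 23, 23), (29, 26, 1, 21), (29, 26, 1, 36), (29, 26, 1, 5), (29, 38, 33, 21), (29, 38, 33, 36), (29, 38, 33, 5), (29, 38, 5, 21), (29, 38, 5, 36), (29, 38, 5, 5), (8, 35, 16, 19), (8, 35, 16, 29)}
(T ⨝ U) ⋈ Q (natural join on A): {(18, 15, 23, 23, 26), (29, 38, 33, 21, 10), (29, 38, 33, 36, 10), (29, 38, 33, 5, 10)}
Projecting to A, B (2 duplicate(s) eliminated): {(23, 18), (33, 29)}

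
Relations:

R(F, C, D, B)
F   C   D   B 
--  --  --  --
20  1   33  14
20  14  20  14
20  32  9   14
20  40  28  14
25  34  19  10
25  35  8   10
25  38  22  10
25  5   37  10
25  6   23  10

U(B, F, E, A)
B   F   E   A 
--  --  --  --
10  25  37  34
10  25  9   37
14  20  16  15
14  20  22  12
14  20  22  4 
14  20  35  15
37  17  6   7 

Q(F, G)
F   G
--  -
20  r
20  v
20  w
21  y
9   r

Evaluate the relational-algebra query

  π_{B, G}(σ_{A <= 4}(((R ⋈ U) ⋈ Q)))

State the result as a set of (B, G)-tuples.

Joining R and U on F, B yields {(20, 1, 33, 14, 16, 15), (20, 1, 33, 14, 22, 12), (20, 1, 33, 14, 22, 4), (20, 1, 33, 14, 35, 15), (20, 14, 20, 14, 16, 15), (20, 14, 20, 14, 22, 12), (20, 14, 20, 14, 22, 4), (20, 14, 20, 14, 35, 15), (20, 32, 9, 14, 16, 15), (20, 32, 9, 14, 22, 12), (20, 32, 9, 14, 22, 4), (20, 32, 9, 14, 35, 15), (20, 40, 28, 14, 16, 15), (20, 40, 28, 14, 22, 12), (20, 40, 28, 14, 22, 4), (20, 40, 28, 14, 35, 15), (25, 34, 19, 10, 37, 34), (25, 34, 19, 10, 9, 37), (25, 35, 8, 10, 37, 34), (25, 35, 8, 10, 9, 37), (25, 38, 22, 10, 37, 34), (25, 38, 22, 10, 9, 37), (25, 5, 37, 10, 37, 34), (25, 5, 37, 10, 9, 37), (25, 6, 23, 10, 37, 34), (25, 6, 23, 10, 9, 37)}.
Joining (R ⋈ U) and Q on F yields {(20, 1, 33, 14, 16, 15, r), (20, 1, 33, 14, 16, 15, v), (20, 1, 33, 14, 16, 15, w), (20, 1, 33, 14, 22, 12, r), (20, 1, 33, 14, 22, 12, v), (20, 1, 33, 14, 22, 12, w), (20, 1, 33, 14, 22, 4, r), (20, 1, 33, 14, 22, 4, v), (20, 1, 33, 14, 22, 4, w), (20, 1, 33, 14, 35, 15, r), (20, 1, 33, 14, 35, 15, v), (20, 1, 33, 14, 35, 15, w), (20, 14, 20, 14, 16, 15, r), (20, 14, 20, 14, 16, 15, v), (20, 14, 20, 14, 16, 15, w), (20, 14, 20, 14, 22, 12, r), (20, 14, 20, 14, 22, 12, v), (20, 14, 20, 14, 22, 12, w), (20, 14, 20, 14, 22, 4, r), (20, 14, 20, 14, 22, 4, v), (20, 14, 20, 14, 22, 4, w), (20, 14, 20, 14, 35, 15, r), (20, 14, 20, 14, 35, 15, v), (20, 14, 20, 14, 35, 15, w), (20, 32, 9, 14, 16, 15, r), (20, 32, 9, 14, 16, 15, v), (20, 32, 9, 14, 16, 15, w), (20, 32, 9, 14, 22, 12, r), (20, 32, 9, 14, 22, 12, v), (20, 32, 9, 14, 22, 12, w), (20, 32, 9, 14, 22, 4, r), (20, 32, 9, 14, 22, 4, v), (20, 32, 9, 14, 22, 4, w), (20, 32, 9, 14, 35, 15, r), (20, 32, 9, 14, 35, 15, v), (20, 32, 9, 14, 35, 15, w), (20, 40, 28, 14, 16, 15, r), (20, 40, 28, 14, 16, 15, v), (20, 40, 28, 14, 16, 15, w), (20, 40, 28, 14, 22, 12, r), (20, 40, 28, 14, 22, 12, v), (20, 40, 28, 14, 22, 12, w), (20, 40, 28, 14, 22, 4, r), (20, 40, 28, 14, 22, 4, v), (20, 40, 28, 14, 22, 4, w), (20, 40, 28, 14, 35, 15, r), (20, 40, 28, 14, 35, 15, v), (20, 40, 28, 14, 35, 15, w)}.
Filtering on A <= 4 leaves {(20, 1, 33, 14, 22, 4, r), (20, 1, 33, 14, 22, 4, v), (20, 1, 33, 14, 22, 4, w), (20, 14, 20, 14, 22, 4, r), (20, 14, 20, 14, 22, 4, v), (20, 14, 20, 14, 22, 4, w), (20, 32, 9, 14, 22, 4, r), (20, 32, 9, 14, 22, 4, v), (20, 32, 9, 14, 22, 4, w), (20, 40, 28, 14, 22, 4, r), (20, 40, 28, 14, 22, 4, v), (20, 40, 28, 14, 22, 4, w)}.
Keep only column(s) B, G (9 duplicate(s) eliminated): {(14, r), (14, v), (14, w)}

{(14, r), (14, v), (14, w)}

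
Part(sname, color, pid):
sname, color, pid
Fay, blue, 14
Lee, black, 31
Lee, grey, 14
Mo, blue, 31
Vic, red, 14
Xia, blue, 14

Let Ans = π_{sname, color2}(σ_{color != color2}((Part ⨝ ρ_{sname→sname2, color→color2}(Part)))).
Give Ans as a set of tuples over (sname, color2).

ρ[sname→sname2, color→color2]: schema becomes (sname2, color2, pid); tuples unchanged.
Natural join on pid: {(Fay, blue, 14, Fay, blue), (Fay, blue, 14, Lee, grey), (Fay, blue, 14, Vic, red), (Fay, blue, 14, Xia, blue), (Lee, black, 31, Lee, black), (Lee, black, 31, Mo, blue), (Lee, grey, 14, Fay, blue), (Lee, grey, 14, Lee, grey), (Lee, grey, 14, Vic, red), (Lee, grey, 14, Xia, blue), (Mo, blue, 31, Lee, black), (Mo, blue, 31, Mo, blue), (Vic, red, 14, Fay, blue), (Vic, red, 14, Lee, grey), (Vic, red, 14, Vic, red), (Vic, red, 14, Xia, blue), (Xia, blue, 14, Fay, blue), (Xia, blue, 14, Lee, grey), (Xia, blue, 14, Vic, red), (Xia, blue, 14, Xia, blue)}
Filtering on color != color2 leaves {(Fay, blue, 14, Lee, grey), (Fay, blue, 14, Vic, red), (Lee, black, 31, Mo, blue), (Lee, grey, 14, Fay, blue), (Lee, grey, 14, Vic, red), (Lee, grey, 14, Xia, blue), (Mo, blue, 31, Lee, black), (Vic, red, 14, Fay, blue), (Vic, red, 14, Lee, grey), (Vic, red, 14, Xia, blue), (Xia, blue, 14, Lee, grey), (Xia, blue, 14, Vic, red)}.
π[sname, color2]: project onto (sname, color2) (3 duplicate(s) eliminated) → {(Fay, grey), (Fay, red), (Lee, blue), (Lee, red), (Mo, black), (Vic, blue), (Vic, grey), (Xia, grey), (Xia, red)}

{(Fay, grey), (Fay, red), (Lee, blue), (Lee, red), (Mo, black), (Vic, blue), (Vic, grey), (Xia, grey), (Xia, red)}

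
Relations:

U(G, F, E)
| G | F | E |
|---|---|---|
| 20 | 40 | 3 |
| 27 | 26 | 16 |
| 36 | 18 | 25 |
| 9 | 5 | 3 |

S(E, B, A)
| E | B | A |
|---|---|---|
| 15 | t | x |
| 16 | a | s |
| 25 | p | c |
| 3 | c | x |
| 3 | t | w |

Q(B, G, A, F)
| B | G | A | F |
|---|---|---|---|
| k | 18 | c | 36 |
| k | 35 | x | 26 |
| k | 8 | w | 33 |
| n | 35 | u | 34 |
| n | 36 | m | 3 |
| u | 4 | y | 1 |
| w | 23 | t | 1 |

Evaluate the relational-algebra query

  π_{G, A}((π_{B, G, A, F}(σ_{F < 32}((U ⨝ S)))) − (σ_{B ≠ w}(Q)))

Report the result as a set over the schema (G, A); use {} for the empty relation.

{(27, s), (36, c), (9, w), (9, x)}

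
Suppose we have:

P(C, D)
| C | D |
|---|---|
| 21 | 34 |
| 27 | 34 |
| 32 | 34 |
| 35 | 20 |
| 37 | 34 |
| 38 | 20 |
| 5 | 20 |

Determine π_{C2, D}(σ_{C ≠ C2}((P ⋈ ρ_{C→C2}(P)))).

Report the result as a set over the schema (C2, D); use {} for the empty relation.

ρ[C→C2]: schema becomes (C2, D); tuples unchanged.
Joining P and ρ_{C→C2}(P) on D yields {(21, 34, 21), (21, 34, 27), (21, 34, 32), (21, 34, 37), (27, 34, 21), (27, 34, 27), (27, 34, 32), (27, 34, 37), (32, 34, 21), (32, 34, 27), (32, 34, 32), (32, 34, 37), (35, 20, 35), (35, 20, 38), (35, 20, 5), (37, 34, 21), (37, 34, 27), (37, 34, 32), (37, 34, 37), (38, 20, 35), (38, 20, 38), (38, 20, 5), (5, 20, 35), (5, 20, 38), (5, 20, 5)}.
Selection C ≠ C2: {(21, 34, 27), (21, 34, 32), (21, 34, 37), (27, 34, 21), (27, 34, 32), (27, 34, 37), (32, 34, 21), (32, 34, 27), (32, 34, 37), (35, 20, 38), (35, 20, 5), (37, 34, 21), (37, 34, 27), (37, 34, 32), (38, 20, 35), (38, 20, 5), (5, 20, 35), (5, 20, 38)}
π[C2, D]: project onto (C2, D) (11 duplicate(s) eliminated) → {(21, 34), (27, 34), (32, 34), (35, 20), (37, 34), (38, 20), (5, 20)}

{(21, 34), (27, 34), (32, 34), (35, 20), (37, 34), (38, 20), (5, 20)}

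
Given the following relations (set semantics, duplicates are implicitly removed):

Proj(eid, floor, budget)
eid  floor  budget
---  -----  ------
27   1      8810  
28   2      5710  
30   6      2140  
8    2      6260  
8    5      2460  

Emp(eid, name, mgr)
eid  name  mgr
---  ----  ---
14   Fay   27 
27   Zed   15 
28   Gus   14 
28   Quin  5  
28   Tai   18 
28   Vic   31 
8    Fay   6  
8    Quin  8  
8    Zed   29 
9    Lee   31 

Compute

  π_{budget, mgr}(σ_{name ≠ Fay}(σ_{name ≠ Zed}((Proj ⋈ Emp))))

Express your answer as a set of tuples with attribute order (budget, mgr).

Joining Proj and Emp on eid yields {(27, 1, 8810, Zed, 15), (28, 2, 5710, Gus, 14), (28, 2, 5710, Quin, 5), (28, 2, 5710, Tai, 18), (28, 2, 5710, Vic, 31), (8, 2, 6260, Fay, 6), (8, 2, 6260, Quin, 8), (8, 2, 6260, Zed, 29), (8, 5, 2460, Fay, 6), (8, 5, 2460, Quin, 8), (8, 5, 2460, Zed, 29)}.
Selection name ≠ Zed: {(28, 2, 5710, Gus, 14), (28, 2, 5710, Quin, 5), (28, 2, 5710, Tai, 18), (28, 2, 5710, Vic, 31), (8, 2, 6260, Fay, 6), (8, 2, 6260, Quin, 8), (8, 5, 2460, Fay, 6), (8, 5, 2460, Quin, 8)}
Selection name ≠ Fay: {(28, 2, 5710, Gus, 14), (28, 2, 5710, Quin, 5), (28, 2, 5710, Tai, 18), (28, 2, 5710, Vic, 31), (8, 2, 6260, Quin, 8), (8, 5, 2460, Quin, 8)}
Projecting to budget, mgr: {(2460, 8), (5710, 14), (5710, 18), (5710, 31), (5710, 5), (6260, 8)}

{(2460, 8), (5710, 14), (5710, 18), (5710, 31), (5710, 5), (6260, 8)}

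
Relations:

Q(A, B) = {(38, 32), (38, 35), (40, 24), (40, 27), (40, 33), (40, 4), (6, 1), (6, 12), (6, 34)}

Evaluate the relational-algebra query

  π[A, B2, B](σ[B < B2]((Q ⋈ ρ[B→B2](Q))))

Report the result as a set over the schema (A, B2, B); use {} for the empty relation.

{(38, 35, 32), (40, 24, 4), (40, 27, 24), (40, 27, 4), (40, 33, 24), (40, 33, 27), (40, 33, 4), (6, 12, 1), (6, 34, 1), (6, 34, 12)}

ρ[B→B2]: schema becomes (A, B2); tuples unchanged.
Joining Q and ρ[B→B2](Q) on A yields {(38, 32, 32), (38, 32, 35), (38, 35, 32), (38, 35, 35), (40, 24, 24), (40, 24, 27), (40, 24, 33), (40, 24, 4), (40, 27, 24), (40, 27, 27), (40, 27, 33), (40, 27, 4), (40, 33, 24), (40, 33, 27), (40, 33, 33), (40, 33, 4), (40, 4, 24), (40, 4, 27), (40, 4, 33), (40, 4, 4), (6, 1, 1), (6, 1, 12), (6, 1, 34), (6, 12, 1), (6, 12, 12), (6, 12, 34), (6, 34, 1), (6, 34, 12), (6, 34, 34)}.
σ[B < B2]: keep tuples satisfying B < B2 → {(38, 32, 35), (40, 24, 27), (40, 24, 33), (40, 27, 33), (40, 4, 24), (40, 4, 27), (40, 4, 33), (6, 1, 12), (6, 1, 34), (6, 12, 34)}
π[A, B2, B]: project onto (A, B2, B) → {(38, 35, 32), (40, 24, 4), (40, 27, 24), (40, 27, 4), (40, 33, 24), (40, 33, 27), (40, 33, 4), (6, 12, 1), (6, 34, 1), (6, 34, 12)}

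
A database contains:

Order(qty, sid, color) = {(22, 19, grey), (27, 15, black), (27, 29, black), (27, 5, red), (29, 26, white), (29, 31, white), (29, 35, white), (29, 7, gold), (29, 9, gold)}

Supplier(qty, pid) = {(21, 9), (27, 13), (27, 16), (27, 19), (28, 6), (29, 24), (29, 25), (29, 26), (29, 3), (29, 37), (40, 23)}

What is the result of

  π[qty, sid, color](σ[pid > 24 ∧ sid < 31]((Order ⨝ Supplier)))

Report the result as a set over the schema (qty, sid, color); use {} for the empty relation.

{(29, 26, white), (29, 7, gold), (29, 9, gold)}

Joining Order and Supplier on qty yields {(27, 15, black, 13), (27, 15, black, 16), (27, 15, black, 19), (27, 29, black, 13), (27, 29, black, 16), (27, 29, black, 19), (27, 5, red, 13), (27, 5, red, 16), (27, 5, red, 19), (29, 26, white, 24), (29, 26, white, 25), (29, 26, white, 26), (29, 26, white, 3), (29, 26, white, 37), (29, 31, white, 24), (29, 31, white, 25), (29, 31, white, 26), (29, 31, white, 3), (29, 31, white, 37), (29, 35, white, 24), (29, 35, white, 25), (29, 35, white, 26), (29, 35, white, 3), (29, 35, white, 37), (29, 7, gold, 24), (29, 7, gold, 25), (29, 7, gold, 26), (29, 7, gold, 3), (29, 7, gold, 37), (29, 9, gold, 24), (29, 9, gold, 25), (29, 9, gold, 26), (29, 9, gold, 3), (29, 9, gold, 37)}.
Apply σ_{pid > 24 ∧ sid < 31}; surviving tuples: {(29, 26, white, 25), (29, 26, white, 26), (29, 26, white, 37), (29, 7, gold, 25), (29, 7, gold, 26), (29, 7, gold, 37), (29, 9, gold, 25), (29, 9, gold, 26), (29, 9, gold, 37)}
π[qty, sid, color]: project onto (qty, sid, color) (6 duplicate(s) eliminated) → {(29, 26, white), (29, 7, gold), (29, 9, gold)}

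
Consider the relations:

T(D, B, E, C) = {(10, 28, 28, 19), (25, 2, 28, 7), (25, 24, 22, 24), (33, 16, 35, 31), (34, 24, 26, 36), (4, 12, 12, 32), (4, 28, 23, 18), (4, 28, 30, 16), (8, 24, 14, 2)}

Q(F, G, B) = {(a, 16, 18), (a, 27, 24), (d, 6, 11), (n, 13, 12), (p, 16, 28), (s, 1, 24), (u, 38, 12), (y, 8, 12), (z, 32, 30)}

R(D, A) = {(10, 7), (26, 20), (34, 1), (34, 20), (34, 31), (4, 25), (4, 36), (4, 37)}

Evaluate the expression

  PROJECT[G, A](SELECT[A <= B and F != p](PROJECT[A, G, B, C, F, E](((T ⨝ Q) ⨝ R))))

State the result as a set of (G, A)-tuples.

Natural join on B: {(10, 28, 28, 19, p, 16), (25, 24, 22, 24, a, 27), (25, 24, 22, 24, s, 1), (34, 24, 26, 36, a, 27), (34, 24, 26, 36, s, 1), (4, 12, 12, 32, n, 13), (4, 12, 12, 32, u, 38), (4, 12, 12, 32, y, 8), (4, 28, 23, 18, p, 16), (4, 28, 30, 16, p, 16), (8, 24, 14, 2, a, 27), (8, 24, 14, 2, s, 1)}
Natural join on D: {(10, 28, 28, 19, p, 16, 7), (34, 24, 26, 36, a, 27, 1), (34, 24, 26, 36, a, 27, 20), (34, 24, 26, 36, a, 27, 31), (34, 24, 26, 36, s, 1, 1), (34, 24, 26, 36, s, 1, 20), (34, 24, 26, 36, s, 1, 31), (4, 12, 12, 32, n, 13, 25), (4, 12, 12, 32, n, 13, 36), (4, 12, 12, 32, n, 13, 37), (4, 12, 12, 32, u, 38, 25), (4, 12, 12, 32, u, 38, 36), (4, 12, 12, 32, u, 38, 37), (4, 12, 12, 32, y, 8, 25), (4, 12, 12, 32, y, 8, 36), (4, 12, 12, 32, y, 8, 37), (4, 28, 23, 18, p, 16, 25), (4, 28, 23, 18, p, 16, 36), (4, 28, 23, 18, p, 16, 37), (4, 28, 30, 16, p, 16, 25), (4, 28, 30, 16, p, 16, 36), (4, 28, 30, 16, p, 16, 37)}
π_{A, G, B, C, F, E} gives {(1, 1, 24, 36, s, 26), (1, 27, 24, 36, a, 26), (20, 1, 24, 36, s, 26), (20, 27, 24, 36, a, 26), (25, 13, 12, 32, n, 12), (25, 16, 28, 16, p, 30), (25, 16, 28, 18, p, 23), (25, 38, 12, 32, u, 12), (25, 8, 12, 32, y, 12), (31, 1, 24, 36, s, 26), (31, 27, 24, 36, a, 26), (36, 13, 12, 32, n, 12), (36, 16, 28, 16, p, 30), (36, 16, 28, 18, p, 23), (36, 38, 12, 32, u, 12), (36, 8, 12, 32, y, 12), (37, 13, 12, 32, n, 12), (37, 16, 28, 16, p, 30), (37, 16, 28, 18, p, 23), (37, 38, 12, 32, u, 12), (37, 8, 12, 32, y, 12), (7, 16, 28, 19, p, 28)}.
Selection A <= B and F != p: {(1, 1, 24, 36, s, 26), (1, 27, 24, 36, a, 26), (20, 1, 24, 36, s, 26), (20, 27, 24, 36, a, 26)}
π_{G, A} gives {(1, 1), (1, 20), (27, 1), (27, 20)}.

{(1, 1), (1, 20), (27, 1), (27, 20)}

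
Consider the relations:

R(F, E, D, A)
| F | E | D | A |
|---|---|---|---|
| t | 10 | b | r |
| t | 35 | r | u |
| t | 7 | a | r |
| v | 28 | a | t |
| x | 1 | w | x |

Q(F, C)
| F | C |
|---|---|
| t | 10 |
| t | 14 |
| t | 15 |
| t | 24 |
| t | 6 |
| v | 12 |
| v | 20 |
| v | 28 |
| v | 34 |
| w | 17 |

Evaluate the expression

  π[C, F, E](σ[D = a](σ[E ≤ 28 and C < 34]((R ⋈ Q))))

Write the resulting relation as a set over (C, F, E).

R ⋈ Q (natural join on F): {(t, 10, b, r, 10), (t, 10, b, r, 14), (t, 10, b, r, 15), (t, 10, b, r, 24), (t, 10, b, r, 6), (t, 35, r, u, 10), (t, 35, r, u, 14), (t, 35, r, u, 15), (t, 35, r, u, 24), (t, 35, r, u, 6), (t, 7, a, r, 10), (t, 7, a, r, 14), (t, 7, a, r, 15), (t, 7, a, r, 24), (t, 7, a, r, 6), (v, 28, a, t, 12), (v, 28, a, t, 20), (v, 28, a, t, 28), (v, 28, a, t, 34)}
Apply σ_{E ≤ 28 and C < 34}; surviving tuples: {(t, 10, b, r, 10), (t, 10, b, r, 14), (t, 10, b, r, 15), (t, 10, b, r, 24), (t, 10, b, r, 6), (t, 7, a, r, 10), (t, 7, a, r, 14), (t, 7, a, r, 15), (t, 7, a, r, 24), (t, 7, a, r, 6), (v, 28, a, t, 12), (v, 28, a, t, 20), (v, 28, a, t, 28)}
Apply σ_{D = a}; surviving tuples: {(t, 7, a, r, 10), (t, 7, a, r, 14), (t, 7, a, r, 15), (t, 7, a, r, 24), (t, 7, a, r, 6), (v, 28, a, t, 12), (v, 28, a, t, 20), (v, 28, a, t, 28)}
π[C, F, E]: project onto (C, F, E) → {(10, t, 7), (12, v, 28), (14, t, 7), (15, t, 7), (20, v, 28), (24, t, 7), (28, v, 28), (6, t, 7)}

{(10, t, 7), (12, v, 28), (14, t, 7), (15, t, 7), (20, v, 28), (24, t, 7), (28, v, 28), (6, t, 7)}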